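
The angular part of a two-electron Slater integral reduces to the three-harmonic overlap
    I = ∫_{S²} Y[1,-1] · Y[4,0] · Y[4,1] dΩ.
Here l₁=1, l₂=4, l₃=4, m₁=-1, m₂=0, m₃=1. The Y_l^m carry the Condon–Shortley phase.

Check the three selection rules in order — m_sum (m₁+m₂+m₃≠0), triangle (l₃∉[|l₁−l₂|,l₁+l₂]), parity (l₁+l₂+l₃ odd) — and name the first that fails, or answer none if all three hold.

parity

azimuthal sum: -1 + 0 + 1 = 0  ✓
3 ≤ 4 ≤ 5 (triangle on l)  ✓
L = 1 + 4 + 4 = 9 (odd)  ✗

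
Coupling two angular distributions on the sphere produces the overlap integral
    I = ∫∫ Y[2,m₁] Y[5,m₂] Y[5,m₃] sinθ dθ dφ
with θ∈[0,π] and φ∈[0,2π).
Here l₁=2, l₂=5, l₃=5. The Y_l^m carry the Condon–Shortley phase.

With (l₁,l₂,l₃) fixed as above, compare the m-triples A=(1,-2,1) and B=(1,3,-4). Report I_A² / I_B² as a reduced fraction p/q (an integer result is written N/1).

Shared (l₁,l₂,l₃)=(2,5,5): N and (l;000)² cancel in I_A²/I_B².
A: Δ = 2!·2!·8!/13! = 1/38610; Racah Σ t=0..1: t=0:+1/1440 t=1:−1/2880 = 1/2880; ⇒ 3j(2 5 5; 1 -2 1)² = 7/715, sgn +1
B: Δ = 2!·2!·8!/13! = 1/38610; Racah Σ t=0..1: t=0:+1/80640 t=1:−1/10080 = -1/11520; ⇒ 3j(2 5 5; 1 3 -4)² = 49/1430, sgn +1
I_A²/I_B² = (7/715)/(49/1430) = 2/7

2/7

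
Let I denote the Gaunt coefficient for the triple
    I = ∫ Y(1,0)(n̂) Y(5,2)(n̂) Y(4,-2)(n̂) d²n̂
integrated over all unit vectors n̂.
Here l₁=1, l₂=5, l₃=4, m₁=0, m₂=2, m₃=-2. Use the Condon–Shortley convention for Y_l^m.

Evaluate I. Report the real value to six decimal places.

0.225034

Rules hold: Σm=0, L=10 even, 4≤4≤6.
N = 3·11·9 = 297
Δ = 2!·0!·8!/11! = 1/495
Racah Σ t=1..1: t=1:−1/576 = -1/576
⇒ 3j(1 5 4; 0 0 0)² = 5/99, sgn -1
Racah Σ t=1..1: t=1:−1/1440 = -1/1440
⇒ 3j(1 5 4; 0 2 -2)² = 7/165, sgn -1
4πI² = N·(3j₀)²·(3jₘ)² = 7/11
I = +1·√(0.636364/4π) = 0.22503380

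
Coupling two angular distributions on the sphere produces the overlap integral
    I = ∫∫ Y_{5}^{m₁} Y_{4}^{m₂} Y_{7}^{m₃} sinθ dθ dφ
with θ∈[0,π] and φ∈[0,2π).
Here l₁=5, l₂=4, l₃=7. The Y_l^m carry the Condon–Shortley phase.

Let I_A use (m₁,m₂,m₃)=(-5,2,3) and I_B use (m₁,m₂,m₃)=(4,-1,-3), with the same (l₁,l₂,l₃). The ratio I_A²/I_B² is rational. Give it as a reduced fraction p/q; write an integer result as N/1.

l's match ⇒ only the (l;m) 3-j factors differ between A and B.
A: triangle coeff Δ(5,4,7) = 1/6126120; Σ_t [2,2]: t=2:+1/3870720 = 1/3870720; (3j)²=675/136136 [(5 4 7; -5 2 3)], sign=+1
B: triangle coeff Δ(5,4,7) = 1/6126120; Σ_t [0,1]: t=0:+1/362880 t=1:−1/1935360 = 13/5806080; (3j)²=195/10472 [(5 4 7; 4 -1 -3)], sign=+1
I_A²/I_B² = (675/136136)/(195/10472) = 45/169

45/169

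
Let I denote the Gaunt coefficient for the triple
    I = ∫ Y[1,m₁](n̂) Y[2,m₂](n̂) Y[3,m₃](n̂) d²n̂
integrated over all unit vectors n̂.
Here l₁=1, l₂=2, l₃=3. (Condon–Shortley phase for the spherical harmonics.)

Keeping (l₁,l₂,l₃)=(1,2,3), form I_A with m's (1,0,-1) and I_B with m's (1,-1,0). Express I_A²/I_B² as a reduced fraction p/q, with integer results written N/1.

l's match ⇒ only the (l;m) 3-j factors differ between A and B.
A: triangle coeff Δ(1,2,3) = 1/105; Σ_t [0,0]: t=0:+1/8 = 1/8; (3j)²=2/35 [(1 2 3; 1 0 -1)], sign=+1
B: triangle coeff Δ(1,2,3) = 1/105; Σ_t [0,0]: t=0:+1/12 = 1/12; (3j)²=1/35 [(1 2 3; 1 -1 0)], sign=-1
I_A²/I_B² = (2/35)/(1/35) = 2/1

2/1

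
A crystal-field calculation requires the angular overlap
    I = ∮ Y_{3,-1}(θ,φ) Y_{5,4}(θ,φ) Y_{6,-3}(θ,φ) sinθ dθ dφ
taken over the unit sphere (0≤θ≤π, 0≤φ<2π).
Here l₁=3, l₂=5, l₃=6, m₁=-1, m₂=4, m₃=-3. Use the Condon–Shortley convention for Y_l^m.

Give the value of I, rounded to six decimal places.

Rules hold: Σm=0, L=14 even, 2≤6≤8.
N = 7·11·13 = 1001
Δ = 2!·4!·8!/15! = 1/675675
Racah Σ t=0..2: t=0:+1/8640 t=1:−1/2304 t=2:+1/8640 = -7/34560
⇒ 3j(3 5 6; 0 0 0)² = 7/429, sgn -1
Racah Σ t=1..2: t=1:−1/241920 t=2:+1/40320 = 1/48384
⇒ 3j(3 5 6; -1 4 -3)² = 24/1001, sgn -1
4πI² = N·(3j₀)²·(3jₘ)² = 56/143
I = +1·√(0.391608/4π) = 0.17653103

0.176531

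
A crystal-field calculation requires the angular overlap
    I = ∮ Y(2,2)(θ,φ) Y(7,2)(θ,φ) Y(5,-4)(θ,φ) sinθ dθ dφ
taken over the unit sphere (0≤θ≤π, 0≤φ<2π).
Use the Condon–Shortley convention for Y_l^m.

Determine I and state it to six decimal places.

m-sum 0 ✓  L=14 even ✓  5≤5≤9 ✓
Π(2lᵢ+1) = 5×15×11 = 825
triangle coeff Δ(2,7,5) = 1/15015
Σ_t [2,2]: t=2:+1/57600 = 1/57600
(3j)²=21/715 [(2 7 5; 0 0 0)], sign=-1
Σ_t [0,0]: t=0:+1/8709120 = 1/8709120
(3j)²=1/3003 [(2 7 5; 2 2 -4)], sign=-1
⇒ 4πI² = 15/1859
I = (+1)√(15/1859/(4π)) = 0.02533967

0.025340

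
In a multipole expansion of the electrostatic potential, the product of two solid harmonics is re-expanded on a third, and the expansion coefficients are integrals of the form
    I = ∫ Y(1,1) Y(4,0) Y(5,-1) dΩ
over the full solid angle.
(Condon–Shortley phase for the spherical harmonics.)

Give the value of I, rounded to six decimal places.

-0.190188

Rules hold: Σm=0, L=10 even, 3≤5≤5.
N = 3·9·11 = 297
Δ = 0!·2!·8!/11! = 1/495
Racah Σ t=0..0: t=0:+1/576 = 1/576
⇒ 3j(1 4 5; 0 0 0)² = 5/99, sgn -1
Racah Σ t=0..0: t=0:+1/1152 = 1/1152
⇒ 3j(1 4 5; 1 0 -1)² = 1/33, sgn +1
4πI² = N·(3j₀)²·(3jₘ)² = 5/11
I = -1·√(0.454545/4π) = -0.19018827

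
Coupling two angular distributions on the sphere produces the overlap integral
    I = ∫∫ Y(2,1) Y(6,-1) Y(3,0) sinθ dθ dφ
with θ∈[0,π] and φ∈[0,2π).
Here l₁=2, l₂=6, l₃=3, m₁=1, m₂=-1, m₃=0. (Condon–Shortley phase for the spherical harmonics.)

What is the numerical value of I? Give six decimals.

|2−6|≤3≤2+6 violated ⇒ I = 0

0.000000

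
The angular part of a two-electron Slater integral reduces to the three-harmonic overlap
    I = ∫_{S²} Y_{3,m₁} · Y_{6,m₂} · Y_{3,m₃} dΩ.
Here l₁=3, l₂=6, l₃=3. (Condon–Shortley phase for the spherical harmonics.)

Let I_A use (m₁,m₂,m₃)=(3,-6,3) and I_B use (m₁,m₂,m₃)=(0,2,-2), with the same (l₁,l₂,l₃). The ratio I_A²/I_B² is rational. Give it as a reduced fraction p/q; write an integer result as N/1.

Shared (l₁,l₂,l₃)=(3,6,3): N and (l;000)² cancel in I_A²/I_B².
A: Δ = 6!·0!·6!/13! = 1/12012; Racah Σ t=0..0: t=0:+1/518400 = 1/518400; ⇒ 3j(3 6 3; 3 -6 3)² = 1/13, sgn +1
B: Δ = 6!·0!·6!/13! = 1/12012; Racah Σ t=3..3: t=3:−1/4320 = -1/4320; ⇒ 3j(3 6 3; 0 2 -2)² = 8/429, sgn +1
I_A²/I_B² = (1/13)/(8/429) = 33/8

33/8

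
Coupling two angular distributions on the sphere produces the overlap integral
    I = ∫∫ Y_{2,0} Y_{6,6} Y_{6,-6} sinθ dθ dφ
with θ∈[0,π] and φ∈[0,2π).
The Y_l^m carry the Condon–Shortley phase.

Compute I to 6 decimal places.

m-sum 0 ✓  L=14 even ✓  4≤6≤8 ✓
Π(2lᵢ+1) = 5×13×13 = 845
triangle coeff Δ(2,6,6) = 1/90090
Σ_t [0,2]: t=0:+1/69120 t=1:−1/14400 t=2:+1/69120 = -7/172800
(3j)²=14/715 [(2 6 6; 0 0 0)], sign=-1
Σ_t [2,2]: t=2:+1/14515200 = 1/14515200
(3j)²=22/455 [(2 6 6; 0 6 -6)], sign=+1
⇒ 4πI² = 4/5
I = (-1)√(4/5/(4π)) = -0.25231325

-0.252313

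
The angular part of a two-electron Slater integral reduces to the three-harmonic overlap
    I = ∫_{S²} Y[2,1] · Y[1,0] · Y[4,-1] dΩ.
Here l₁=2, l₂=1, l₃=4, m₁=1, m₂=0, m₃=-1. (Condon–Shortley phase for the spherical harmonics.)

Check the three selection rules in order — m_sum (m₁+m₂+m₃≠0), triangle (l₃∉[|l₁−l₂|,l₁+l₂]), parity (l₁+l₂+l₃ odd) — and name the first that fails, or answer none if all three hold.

azimuthal sum: 1 + 0 − 1 = 0  ✓
1 ≤ 4 ≤ 3 (triangle on l)  ✗
L = 2 + 1 + 4 = 7 (odd)

triangle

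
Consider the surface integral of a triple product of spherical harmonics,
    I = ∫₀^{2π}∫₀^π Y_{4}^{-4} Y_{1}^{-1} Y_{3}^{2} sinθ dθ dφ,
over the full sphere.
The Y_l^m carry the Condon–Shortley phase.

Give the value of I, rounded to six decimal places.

0.000000

-4 − 1 + 2 = -3 ≠ 0: azimuthal integral kills it; I = 0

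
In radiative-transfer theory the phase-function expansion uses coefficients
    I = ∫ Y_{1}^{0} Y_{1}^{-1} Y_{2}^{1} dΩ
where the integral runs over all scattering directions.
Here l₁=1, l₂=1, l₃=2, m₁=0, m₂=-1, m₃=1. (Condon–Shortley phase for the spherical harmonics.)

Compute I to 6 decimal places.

-0.218510

Checks pass: Σm=0; 4 even; l₃=2∈[0,2].
(2·1+1)(2·1+1)(2·2+1) = 45
Δ: 0! 2! 2! / 5! → 1/30
sum: t=0:+1/1 = 1/1
3j²(1 1 2; 0 0 0) = Δ·Π!·Σ² = 2/15  (sign +1)
sum: t=0:+1/2 = 1/2
3j²(1 1 2; 0 -1 1) = Δ·Π!·Σ² = 1/10  (sign -1)
combine: 4πI² = 45·2/15·1/10 = 3/5
take √, sign -1: I = -0.21850969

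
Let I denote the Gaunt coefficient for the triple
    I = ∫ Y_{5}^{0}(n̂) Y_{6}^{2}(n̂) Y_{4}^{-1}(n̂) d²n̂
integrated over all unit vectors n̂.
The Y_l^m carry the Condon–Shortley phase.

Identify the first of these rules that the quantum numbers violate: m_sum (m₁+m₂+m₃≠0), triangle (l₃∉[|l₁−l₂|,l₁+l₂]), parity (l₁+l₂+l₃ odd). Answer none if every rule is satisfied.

azimuthal sum: 0 + 2 − 1 = 1  ✗
1 ≤ 4 ≤ 11 (triangle on l)
L = 5 + 6 + 4 = 15 (odd)

m_sum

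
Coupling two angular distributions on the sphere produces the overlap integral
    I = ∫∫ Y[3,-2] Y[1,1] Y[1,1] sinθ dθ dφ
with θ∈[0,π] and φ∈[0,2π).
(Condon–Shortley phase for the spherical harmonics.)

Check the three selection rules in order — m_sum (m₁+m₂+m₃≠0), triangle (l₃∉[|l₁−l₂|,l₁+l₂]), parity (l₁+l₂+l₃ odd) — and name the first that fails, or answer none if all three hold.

azimuthal sum: -2 + 1 + 1 = 0  ✓
2 ≤ 1 ≤ 4 (triangle on l)  ✗
L = 3 + 1 + 1 = 5 (odd)

triangle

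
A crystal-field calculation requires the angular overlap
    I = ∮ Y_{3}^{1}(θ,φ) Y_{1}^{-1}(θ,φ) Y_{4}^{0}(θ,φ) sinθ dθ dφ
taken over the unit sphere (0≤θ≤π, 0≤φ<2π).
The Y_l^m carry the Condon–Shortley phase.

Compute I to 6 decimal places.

0.150786

Checks pass: Σm=0; 8 even; l₃=4∈[2,4].
(2·3+1)(2·1+1)(2·4+1) = 189
Δ: 0! 6! 2! / 9! → 1/252
sum: t=0:+1/36 = 1/36
3j²(3 1 4; 0 0 0) = Δ·Π!·Σ² = 4/63  (sign +1)
sum: t=0:+1/96 = 1/96
3j²(3 1 4; 1 -1 0) = Δ·Π!·Σ² = 1/42  (sign +1)
combine: 4πI² = 189·4/63·1/42 = 2/7
take √, sign +1: I = 0.15078601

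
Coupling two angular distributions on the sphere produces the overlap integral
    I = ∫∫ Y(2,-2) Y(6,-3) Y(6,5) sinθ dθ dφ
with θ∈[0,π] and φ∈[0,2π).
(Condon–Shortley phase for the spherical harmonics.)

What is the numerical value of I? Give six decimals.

0.120286

m-sum 0 ✓  L=14 even ✓  4≤6≤8 ✓
Π(2lᵢ+1) = 5×13×13 = 845
triangle coeff Δ(2,6,6) = 1/90090
Σ_t [0,2]: t=0:+1/69120 t=1:−1/14400 t=2:+1/69120 = -7/172800
(3j)²=14/715 [(2 6 6; 0 0 0)], sign=-1
Σ_t [2,2]: t=2:+1/1451520 = 1/1451520
(3j)²=1/91 [(2 6 6; -2 -3 5)], sign=-1
⇒ 4πI² = 2/11
I = (+1)√(2/11/(4π)) = 0.12028562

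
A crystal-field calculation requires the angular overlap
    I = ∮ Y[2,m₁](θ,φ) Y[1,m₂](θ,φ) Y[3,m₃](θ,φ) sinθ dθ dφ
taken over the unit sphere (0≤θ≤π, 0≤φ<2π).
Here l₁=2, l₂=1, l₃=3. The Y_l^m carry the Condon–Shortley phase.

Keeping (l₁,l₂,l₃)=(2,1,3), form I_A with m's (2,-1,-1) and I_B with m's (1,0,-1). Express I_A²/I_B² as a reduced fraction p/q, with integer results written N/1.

1/8

Same 2,1,3: normalisation and zero-m 3j drop out of the ratio.
A: Δ: 0! 4! 2! / 7! → 1/105; sum: t=0:+1/48 = 1/48; 3j²(2 1 3; 2 -1 -1) = Δ·Π!·Σ² = 1/105  (sign +1)
B: Δ: 0! 4! 2! / 7! → 1/105; sum: t=0:+1/6 = 1/6; 3j²(2 1 3; 1 0 -1) = Δ·Π!·Σ² = 8/105  (sign +1)
I_A²/I_B² = (1/105)/(8/105) = 1/8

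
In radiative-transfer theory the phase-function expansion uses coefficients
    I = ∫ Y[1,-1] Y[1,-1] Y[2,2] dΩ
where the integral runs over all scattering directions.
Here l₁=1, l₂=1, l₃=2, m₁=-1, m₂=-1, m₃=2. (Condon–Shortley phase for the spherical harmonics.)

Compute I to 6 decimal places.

0.309019

Rules hold: Σm=0, L=4 even, 0≤2≤2.
N = 3·3·5 = 45
Δ = 0!·2!·2!/5! = 1/30
Racah Σ t=0..0: t=0:+1/1 = 1/1
⇒ 3j(1 1 2; 0 0 0)² = 2/15, sgn +1
Racah Σ t=0..0: t=0:+1/4 = 1/4
⇒ 3j(1 1 2; -1 -1 2)² = 1/5, sgn +1
4πI² = N·(3j₀)²·(3jₘ)² = 6/5
I = +1·√(1.2/4π) = 0.30901936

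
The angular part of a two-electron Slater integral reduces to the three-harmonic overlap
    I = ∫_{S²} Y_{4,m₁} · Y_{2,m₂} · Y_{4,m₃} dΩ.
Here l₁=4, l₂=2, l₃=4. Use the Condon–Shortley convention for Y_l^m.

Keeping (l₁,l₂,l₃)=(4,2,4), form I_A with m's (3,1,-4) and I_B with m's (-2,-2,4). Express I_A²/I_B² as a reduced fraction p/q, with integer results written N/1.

7/2

Shared (l₁,l₂,l₃)=(4,2,4): N and (l;000)² cancel in I_A²/I_B².
A: Δ = 2!·6!·2!/11! = 1/13860; Racah Σ t=1..1: t=1:−1/1440 = -1/1440; ⇒ 3j(4 2 4; 3 1 -4)² = 7/165, sgn -1
B: Δ = 2!·6!·2!/11! = 1/13860; Racah Σ t=0..0: t=0:+1/2880 = 1/2880; ⇒ 3j(4 2 4; -2 -2 4)² = 2/165, sgn +1
I_A²/I_B² = (7/165)/(2/165) = 7/2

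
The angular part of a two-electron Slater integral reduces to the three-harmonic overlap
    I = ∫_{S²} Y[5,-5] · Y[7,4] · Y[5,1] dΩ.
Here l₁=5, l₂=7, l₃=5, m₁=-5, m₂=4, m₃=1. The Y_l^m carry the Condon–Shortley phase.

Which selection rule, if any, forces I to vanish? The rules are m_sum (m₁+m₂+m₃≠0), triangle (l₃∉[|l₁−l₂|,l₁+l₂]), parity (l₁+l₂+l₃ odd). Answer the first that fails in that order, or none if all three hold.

parity

azimuthal sum: -5 + 4 + 1 = 0  ✓
2 ≤ 5 ≤ 12 (triangle on l)  ✓
L = 5 + 7 + 5 = 17 (odd)  ✗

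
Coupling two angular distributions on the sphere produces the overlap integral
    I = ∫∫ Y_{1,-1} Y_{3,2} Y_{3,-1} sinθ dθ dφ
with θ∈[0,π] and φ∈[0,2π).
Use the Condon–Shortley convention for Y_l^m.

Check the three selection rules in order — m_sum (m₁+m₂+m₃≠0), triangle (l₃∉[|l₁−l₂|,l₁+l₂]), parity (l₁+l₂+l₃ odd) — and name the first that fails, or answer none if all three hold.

m₁+m₂+m₃ = -1 + 2 − 1 = 0  ✓
triangle: |1−3|=2 ≤ l₃=3 ≤ 1+3=4  ✓
parity: l₁+l₂+l₃ = 7 is odd  ✗

parity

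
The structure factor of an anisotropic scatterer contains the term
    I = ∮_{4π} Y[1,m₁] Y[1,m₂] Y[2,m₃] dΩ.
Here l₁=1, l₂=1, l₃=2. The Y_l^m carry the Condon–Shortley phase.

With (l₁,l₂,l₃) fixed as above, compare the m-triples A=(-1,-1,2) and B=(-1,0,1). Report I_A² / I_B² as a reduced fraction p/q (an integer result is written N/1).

2/1

Shared (l₁,l₂,l₃)=(1,1,2): N and (l;000)² cancel in I_A²/I_B².
A: Δ = 0!·2!·2!/5! = 1/30; Racah Σ t=0..0: t=0:+1/4 = 1/4; ⇒ 3j(1 1 2; -1 -1 2)² = 1/5, sgn +1
B: Δ = 0!·2!·2!/5! = 1/30; Racah Σ t=0..0: t=0:+1/2 = 1/2; ⇒ 3j(1 1 2; -1 0 1)² = 1/10, sgn -1
I_A²/I_B² = (1/5)/(1/10) = 2/1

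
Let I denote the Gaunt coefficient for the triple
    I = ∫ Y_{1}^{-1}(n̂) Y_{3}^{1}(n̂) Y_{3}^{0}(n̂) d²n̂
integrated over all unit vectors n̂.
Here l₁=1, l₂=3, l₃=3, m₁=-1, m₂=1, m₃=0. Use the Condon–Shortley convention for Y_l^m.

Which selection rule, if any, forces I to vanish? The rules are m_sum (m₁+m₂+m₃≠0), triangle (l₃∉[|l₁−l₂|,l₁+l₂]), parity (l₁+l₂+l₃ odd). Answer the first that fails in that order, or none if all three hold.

m₁+m₂+m₃ = -1 + 1 + 0 = 0  ✓
triangle: |1−3|=2 ≤ l₃=3 ≤ 1+3=4  ✓
parity: l₁+l₂+l₃ = 7 is odd  ✗

parity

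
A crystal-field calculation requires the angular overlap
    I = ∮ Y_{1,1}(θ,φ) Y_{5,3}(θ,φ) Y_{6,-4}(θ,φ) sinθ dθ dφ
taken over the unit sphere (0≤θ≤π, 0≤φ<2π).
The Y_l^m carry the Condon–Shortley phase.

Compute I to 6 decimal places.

0.274090

Checks pass: Σm=0; 12 even; l₃=6∈[4,6].
(2·1+1)(2·5+1)(2·6+1) = 429
Δ: 0! 2! 10! / 13! → 1/858
sum: t=0:+1/14400 = 1/14400
3j²(1 5 6; 0 0 0) = Δ·Π!·Σ² = 6/143  (sign +1)
sum: t=0:+1/161280 = 1/161280
3j²(1 5 6; 1 3 -4) = Δ·Π!·Σ² = 15/286  (sign +1)
combine: 4πI² = 429·6/143·15/286 = 135/143
take √, sign +1: I = 0.27409047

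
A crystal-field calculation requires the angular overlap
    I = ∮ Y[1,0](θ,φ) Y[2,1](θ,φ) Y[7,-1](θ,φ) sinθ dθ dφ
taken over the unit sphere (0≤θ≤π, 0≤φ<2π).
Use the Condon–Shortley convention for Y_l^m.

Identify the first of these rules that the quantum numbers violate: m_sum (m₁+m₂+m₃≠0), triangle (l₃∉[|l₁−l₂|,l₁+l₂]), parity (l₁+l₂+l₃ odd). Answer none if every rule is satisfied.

triangle

Σmᵢ = 0  ✓
l₃∈[|l₁−l₂|,l₁+l₂]=[1,3], have l₃=7  ✗
Σlᵢ = 10 ⇒ even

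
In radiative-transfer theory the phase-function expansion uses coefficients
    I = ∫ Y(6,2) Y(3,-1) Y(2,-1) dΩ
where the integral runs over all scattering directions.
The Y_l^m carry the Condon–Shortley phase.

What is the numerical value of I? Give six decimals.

0.000000

|6−3|≤2≤6+3 violated ⇒ I = 0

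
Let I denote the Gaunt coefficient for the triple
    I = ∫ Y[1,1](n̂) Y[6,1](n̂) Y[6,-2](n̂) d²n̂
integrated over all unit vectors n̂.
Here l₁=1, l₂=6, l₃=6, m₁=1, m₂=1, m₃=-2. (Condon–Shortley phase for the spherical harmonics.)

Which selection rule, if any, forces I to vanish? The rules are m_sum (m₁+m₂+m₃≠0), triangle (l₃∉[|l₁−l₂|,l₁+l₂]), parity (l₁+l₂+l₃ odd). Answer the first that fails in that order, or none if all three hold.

m₁+m₂+m₃ = 1 + 1 − 2 = 0  ✓
triangle: |1−6|=5 ≤ l₃=6 ≤ 1+6=7  ✓
parity: l₁+l₂+l₃ = 13 is odd  ✗

parity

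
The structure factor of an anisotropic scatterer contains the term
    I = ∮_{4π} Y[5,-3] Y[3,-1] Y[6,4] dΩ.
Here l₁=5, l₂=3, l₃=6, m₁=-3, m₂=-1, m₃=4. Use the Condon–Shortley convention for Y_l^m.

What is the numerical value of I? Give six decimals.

m-sum 0 ✓  L=14 even ✓  2≤6≤8 ✓
Π(2lᵢ+1) = 11×7×13 = 1001
triangle coeff Δ(5,3,6) = 1/675675
Σ_t [0,2]: t=0:+1/8640 t=1:−1/2304 t=2:+1/8640 = -7/34560
(3j)²=7/429 [(5 3 6; 0 0 0)], sign=-1
Σ_t [0,2]: t=0:+1/322560 t=1:−1/30240 t=2:+1/69120 = -1/64512
(3j)²=10/1001 [(5 3 6; -3 -1 4)], sign=-1
⇒ 4πI² = 70/429
I = (+1)√(70/429/(4π)) = 0.11395029

0.113950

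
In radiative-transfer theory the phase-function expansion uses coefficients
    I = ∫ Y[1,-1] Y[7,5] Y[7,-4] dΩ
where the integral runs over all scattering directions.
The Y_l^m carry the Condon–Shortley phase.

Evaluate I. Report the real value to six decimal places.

l₁+l₂+l₃=15 is odd: 3j(l;000)=0 ⇒ I=0

0.000000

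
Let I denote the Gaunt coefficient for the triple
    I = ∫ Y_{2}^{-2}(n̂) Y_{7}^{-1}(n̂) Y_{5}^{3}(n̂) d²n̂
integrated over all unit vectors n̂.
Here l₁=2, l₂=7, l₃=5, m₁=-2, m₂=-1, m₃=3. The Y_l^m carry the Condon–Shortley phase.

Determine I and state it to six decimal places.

-0.043890

m-sum 0 ✓  L=14 even ✓  5≤5≤9 ✓
Π(2lᵢ+1) = 5×15×11 = 825
triangle coeff Δ(2,7,5) = 1/15015
Σ_t [2,2]: t=2:+1/57600 = 1/57600
(3j)²=21/715 [(2 7 5; 0 0 0)], sign=-1
Σ_t [4,4]: t=4:+1/1935360 = 1/1935360
(3j)²=1/1001 [(2 7 5; -2 -1 3)], sign=+1
⇒ 4πI² = 45/1859
I = (-1)√(45/1859/(4π)) = -0.04388960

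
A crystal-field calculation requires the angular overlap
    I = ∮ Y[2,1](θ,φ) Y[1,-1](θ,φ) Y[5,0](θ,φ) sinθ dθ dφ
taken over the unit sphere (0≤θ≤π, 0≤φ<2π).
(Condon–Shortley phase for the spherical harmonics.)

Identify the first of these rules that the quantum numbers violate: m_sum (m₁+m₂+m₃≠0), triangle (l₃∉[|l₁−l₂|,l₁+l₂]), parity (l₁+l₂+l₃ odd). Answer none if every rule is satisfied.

azimuthal sum: 1 − 1 + 0 = 0  ✓
1 ≤ 5 ≤ 3 (triangle on l)  ✗
L = 2 + 1 + 5 = 8 (even)

triangle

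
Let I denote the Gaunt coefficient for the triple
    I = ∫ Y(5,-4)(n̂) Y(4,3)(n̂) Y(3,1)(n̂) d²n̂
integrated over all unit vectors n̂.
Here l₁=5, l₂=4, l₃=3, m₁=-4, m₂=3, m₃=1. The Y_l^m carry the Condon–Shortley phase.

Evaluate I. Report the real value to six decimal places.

0.042401

m-sum 0 ✓  L=12 even ✓  1≤3≤9 ✓
Π(2lᵢ+1) = 11×9×7 = 693
triangle coeff Δ(5,4,3) = 1/180180
Σ_t [2,4]: t=2:+1/576 t=3:−1/144 t=4:+1/576 = -1/288
(3j)²=20/1001 [(5 4 3; 0 0 0)], sign=+1
Σ_t [5,6]: t=5:−1/5760 t=6:+1/4320 = 1/17280
(3j)²=7/4290 [(5 4 3; -4 3 1)], sign=+1
⇒ 4πI² = 42/1859
I = (+1)√(42/1859/(4π)) = 0.04240138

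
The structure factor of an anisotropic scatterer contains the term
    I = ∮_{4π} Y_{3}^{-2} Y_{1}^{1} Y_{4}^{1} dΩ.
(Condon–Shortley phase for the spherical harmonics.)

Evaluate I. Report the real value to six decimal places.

Checks pass: Σm=0; 8 even; l₃=4∈[2,4].
(2·3+1)(2·1+1)(2·4+1) = 189
Δ: 0! 6! 2! / 9! → 1/252
sum: t=0:+1/36 = 1/36
3j²(3 1 4; 0 0 0) = Δ·Π!·Σ² = 4/63  (sign +1)
sum: t=0:+1/240 = 1/240
3j²(3 1 4; -2 1 1) = Δ·Π!·Σ² = 1/84  (sign -1)
combine: 4πI² = 189·4/63·1/84 = 1/7
take √, sign -1: I = -0.10662181

-0.106622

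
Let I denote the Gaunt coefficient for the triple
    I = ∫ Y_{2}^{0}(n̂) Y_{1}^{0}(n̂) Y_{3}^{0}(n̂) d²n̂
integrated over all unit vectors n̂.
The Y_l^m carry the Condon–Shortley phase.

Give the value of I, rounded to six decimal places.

Rules hold: Σm=0, L=6 even, 1≤3≤3.
N = 5·3·7 = 105
Δ = 0!·4!·2!/7! = 1/105
Racah Σ t=0..0: t=0:+1/4 = 1/4
⇒ 3j(2 1 3; 0 0 0)² = 3/35, sgn -1
(m-triple is (0,0,0) — same symbol as above.)
4πI² = N·(3j₀)²·(3jₘ)² = 27/35
I = +1·√(0.771429/4π) = 0.24776670

0.247767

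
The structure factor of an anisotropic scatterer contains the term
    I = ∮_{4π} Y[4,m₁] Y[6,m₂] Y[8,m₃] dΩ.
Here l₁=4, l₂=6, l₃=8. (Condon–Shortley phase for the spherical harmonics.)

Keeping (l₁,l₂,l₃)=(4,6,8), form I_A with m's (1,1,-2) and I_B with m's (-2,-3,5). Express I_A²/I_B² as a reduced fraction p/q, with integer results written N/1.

79202/104247

Shared (l₁,l₂,l₃)=(4,6,8): N and (l;000)² cancel in I_A²/I_B².
A: Δ = 2!·6!·10!/19! = 1/23279256; Racah Σ t=0..2: t=0:+1/2177280 t=1:−1/829440 t=2:+1/3456000 = -199/435456000; ⇒ 3j(4 6 8; 1 1 -2)² = 39601/3879876, sgn -1
B: Δ = 2!·6!·10!/19! = 1/23279256; Racah Σ t=0..2: t=0:+1/43545600 t=1:−1/9676800 t=2:+1/34836480 = -1/19353600; ⇒ 3j(4 6 8; -2 -3 5)² = 243/18088, sgn +1
I_A²/I_B² = (39601/3879876)/(243/18088) = 79202/104247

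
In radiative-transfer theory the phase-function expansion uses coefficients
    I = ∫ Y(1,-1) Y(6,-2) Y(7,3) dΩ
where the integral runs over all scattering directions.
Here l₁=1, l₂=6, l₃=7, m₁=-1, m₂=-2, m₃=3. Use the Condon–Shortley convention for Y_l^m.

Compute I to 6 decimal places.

Rules hold: Σm=0, L=14 even, 5≤7≤7.
N = 3·13·15 = 585
Δ = 0!·2!·12!/15! = 1/1365
Racah Σ t=0..0: t=0:+1/518400 = 1/518400
⇒ 3j(1 6 7; 0 0 0)² = 7/195, sgn -1
Racah Σ t=0..0: t=0:+1/1935360 = 1/1935360
⇒ 3j(1 6 7; -1 -2 3)² = 3/91, sgn +1
4πI² = N·(3j₀)²·(3jₘ)² = 9/13
I = -1·√(0.692308/4π) = -0.23471705

-0.234717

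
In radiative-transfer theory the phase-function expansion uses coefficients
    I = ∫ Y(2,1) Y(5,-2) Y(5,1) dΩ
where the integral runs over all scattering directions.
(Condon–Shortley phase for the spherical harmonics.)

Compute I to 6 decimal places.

m-sum 0 ✓  L=12 even ✓  3≤5≤7 ✓
Π(2lᵢ+1) = 5×11×11 = 605
triangle coeff Δ(2,5,5) = 1/38610
Σ_t [0,2]: t=0:+1/2880 t=1:−1/576 t=2:+1/2880 = -1/960
(3j)²=10/429 [(2 5 5; 0 0 0)], sign=+1
Σ_t [0,1]: t=0:+1/1440 t=1:−1/2880 = 1/2880
(3j)²=7/715 [(2 5 5; 1 -2 1)], sign=+1
⇒ 4πI² = 70/507
I = (+1)√(70/507/(4π)) = 0.10481902

0.104819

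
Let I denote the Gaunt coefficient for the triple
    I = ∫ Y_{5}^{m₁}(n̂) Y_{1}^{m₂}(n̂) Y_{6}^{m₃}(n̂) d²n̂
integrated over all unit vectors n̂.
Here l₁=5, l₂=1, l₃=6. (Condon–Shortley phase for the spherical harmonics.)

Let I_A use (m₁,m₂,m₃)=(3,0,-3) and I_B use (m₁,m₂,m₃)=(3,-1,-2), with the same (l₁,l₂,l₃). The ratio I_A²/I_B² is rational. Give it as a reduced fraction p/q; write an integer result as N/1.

9/2

l's match ⇒ only the (l;m) 3-j factors differ between A and B.
A: triangle coeff Δ(5,1,6) = 1/858; Σ_t [0,0]: t=0:+1/80640 = 1/80640; (3j)²=9/286 [(5 1 6; 3 0 -3)], sign=-1
B: triangle coeff Δ(5,1,6) = 1/858; Σ_t [0,0]: t=0:+1/161280 = 1/161280; (3j)²=1/143 [(5 1 6; 3 -1 -2)], sign=+1
I_A²/I_B² = (9/286)/(1/143) = 9/2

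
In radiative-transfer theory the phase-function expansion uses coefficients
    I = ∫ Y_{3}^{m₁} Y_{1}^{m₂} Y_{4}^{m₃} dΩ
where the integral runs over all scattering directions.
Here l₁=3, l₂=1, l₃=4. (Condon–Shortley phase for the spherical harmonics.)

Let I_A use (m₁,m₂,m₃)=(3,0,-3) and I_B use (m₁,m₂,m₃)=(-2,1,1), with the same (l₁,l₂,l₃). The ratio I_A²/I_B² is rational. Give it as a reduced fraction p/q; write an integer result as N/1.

7/3

Same 3,1,4: normalisation and zero-m 3j drop out of the ratio.
A: Δ: 0! 6! 2! / 9! → 1/252; sum: t=0:+1/720 = 1/720; 3j²(3 1 4; 3 0 -3) = Δ·Π!·Σ² = 1/36  (sign -1)
B: Δ: 0! 6! 2! / 9! → 1/252; sum: t=0:+1/240 = 1/240; 3j²(3 1 4; -2 1 1) = Δ·Π!·Σ² = 1/84  (sign -1)
I_A²/I_B² = (1/36)/(1/84) = 7/3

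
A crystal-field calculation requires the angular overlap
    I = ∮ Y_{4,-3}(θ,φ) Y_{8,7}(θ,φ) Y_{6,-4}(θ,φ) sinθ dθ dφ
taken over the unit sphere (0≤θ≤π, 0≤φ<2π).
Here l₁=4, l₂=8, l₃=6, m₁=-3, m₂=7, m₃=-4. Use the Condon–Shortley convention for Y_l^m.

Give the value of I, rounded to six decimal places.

-0.159602

m-sum 0 ✓  L=18 even ✓  4≤6≤12 ✓
Π(2lᵢ+1) = 9×17×13 = 1989
triangle coeff Δ(4,8,6) = 1/23279256
Σ_t [2,4]: t=2:+1/1658880 t=3:−1/518400 t=4:+1/1658880 = -1/1382400
(3j)²=504/46189 [(4 8 6; 0 0 0)], sign=-1
Σ_t [5,6]: t=5:−1/870912000 t=6:+1/261273600 = 1/373248000
(3j)²=343/23256 [(4 8 6; -3 7 -4)], sign=+1
⇒ 4πI² = 21609/67507
I = (-1)√(21609/67507/(4π)) = -0.15960188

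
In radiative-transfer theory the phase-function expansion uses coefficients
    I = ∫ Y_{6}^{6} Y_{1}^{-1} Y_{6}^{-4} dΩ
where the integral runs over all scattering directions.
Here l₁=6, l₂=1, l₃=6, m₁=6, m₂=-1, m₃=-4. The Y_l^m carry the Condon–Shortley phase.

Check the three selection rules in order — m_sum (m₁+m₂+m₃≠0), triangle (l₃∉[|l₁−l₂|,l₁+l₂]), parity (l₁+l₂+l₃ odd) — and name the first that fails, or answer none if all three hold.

Σmᵢ = 1  ✗
l₃∈[|l₁−l₂|,l₁+l₂]=[5,7], have l₃=6
Σlᵢ = 13 ⇒ odd

m_sum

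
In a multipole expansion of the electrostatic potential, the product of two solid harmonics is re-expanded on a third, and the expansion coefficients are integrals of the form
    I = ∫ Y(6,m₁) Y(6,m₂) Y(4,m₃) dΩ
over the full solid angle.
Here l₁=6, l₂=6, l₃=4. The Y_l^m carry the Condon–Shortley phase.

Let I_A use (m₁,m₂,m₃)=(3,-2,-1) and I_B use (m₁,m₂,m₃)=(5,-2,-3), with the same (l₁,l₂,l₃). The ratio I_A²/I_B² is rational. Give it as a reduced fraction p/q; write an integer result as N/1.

l's match ⇒ only the (l;m) 3-j factors differ between A and B.
A: triangle coeff Δ(6,6,4) = 1/15315300; Σ_t [0,3]: t=0:+1/5806080 t=1:−1/120960 t=2:+1/34560 t=3:−1/103680 = 13/1161216; (3j)²=65/5236 [(6 6 4; 3 -2 -1)], sign=-1
B: triangle coeff Δ(6,6,4) = 1/15315300; Σ_t [0,1]: t=0:+1/5806080 t=1:−1/725760 = -1/829440; (3j)²=49/2652 [(6 6 4; 5 -2 -3)], sign=+1
I_A²/I_B² = (65/5236)/(49/2652) = 2535/3773

2535/3773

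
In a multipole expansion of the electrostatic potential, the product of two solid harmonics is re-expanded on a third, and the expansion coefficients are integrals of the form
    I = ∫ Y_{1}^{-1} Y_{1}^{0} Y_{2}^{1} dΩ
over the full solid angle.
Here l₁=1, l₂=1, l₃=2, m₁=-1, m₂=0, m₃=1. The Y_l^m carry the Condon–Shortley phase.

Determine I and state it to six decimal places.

Checks pass: Σm=0; 4 even; l₃=2∈[0,2].
(2·1+1)(2·1+1)(2·2+1) = 45
Δ: 0! 2! 2! / 5! → 1/30
sum: t=0:+1/1 = 1/1
3j²(1 1 2; 0 0 0) = Δ·Π!·Σ² = 2/15  (sign +1)
sum: t=0:+1/2 = 1/2
3j²(1 1 2; -1 0 1) = Δ·Π!·Σ² = 1/10  (sign -1)
combine: 4πI² = 45·2/15·1/10 = 3/5
take √, sign -1: I = -0.21850969

-0.218510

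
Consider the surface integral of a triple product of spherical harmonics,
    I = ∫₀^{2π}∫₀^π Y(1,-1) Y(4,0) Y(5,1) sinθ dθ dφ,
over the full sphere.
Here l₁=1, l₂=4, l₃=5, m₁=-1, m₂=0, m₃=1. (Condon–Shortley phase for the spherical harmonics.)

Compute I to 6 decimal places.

-0.190188

Checks pass: Σm=0; 10 even; l₃=5∈[3,5].
(2·1+1)(2·4+1)(2·5+1) = 297
Δ: 0! 2! 8! / 11! → 1/495
sum: t=0:+1/576 = 1/576
3j²(1 4 5; 0 0 0) = Δ·Π!·Σ² = 5/99  (sign -1)
sum: t=0:+1/1152 = 1/1152
3j²(1 4 5; -1 0 1) = Δ·Π!·Σ² = 1/33  (sign +1)
combine: 4πI² = 297·5/99·1/33 = 5/11
take √, sign -1: I = -0.19018827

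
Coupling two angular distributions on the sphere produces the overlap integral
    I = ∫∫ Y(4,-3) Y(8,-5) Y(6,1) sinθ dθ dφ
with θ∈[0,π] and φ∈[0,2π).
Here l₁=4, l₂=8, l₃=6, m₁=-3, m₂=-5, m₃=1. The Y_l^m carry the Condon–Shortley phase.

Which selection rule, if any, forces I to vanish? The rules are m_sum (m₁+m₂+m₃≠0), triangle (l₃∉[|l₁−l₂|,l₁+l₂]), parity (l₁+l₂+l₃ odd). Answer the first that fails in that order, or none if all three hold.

m₁+m₂+m₃ = -3 − 5 + 1 = -7  ✗
triangle: |4−8|=4 ≤ l₃=6 ≤ 4+8=12
parity: l₁+l₂+l₃ = 18 is even

m_sum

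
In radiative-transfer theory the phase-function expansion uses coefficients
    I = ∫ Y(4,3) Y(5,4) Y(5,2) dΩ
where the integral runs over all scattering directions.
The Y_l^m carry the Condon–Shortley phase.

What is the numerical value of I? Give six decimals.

0.000000

Σmᵢ = 9 ≠ 0, so the φ-integral vanishes; I = 0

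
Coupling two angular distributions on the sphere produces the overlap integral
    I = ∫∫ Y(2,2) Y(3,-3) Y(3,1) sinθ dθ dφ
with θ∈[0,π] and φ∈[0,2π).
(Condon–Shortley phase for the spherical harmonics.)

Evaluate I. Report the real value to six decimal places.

0.132981

Checks pass: Σm=0; 8 even; l₃=3∈[1,5].
(2·2+1)(2·3+1)(2·3+1) = 245
Δ: 2! 2! 4! / 9! → 1/3780
sum: t=0:+1/24 t=1:−1/4 t=2:+1/24 = -1/6
3j²(2 3 3; 0 0 0) = Δ·Π!·Σ² = 4/105  (sign +1)
sum: t=0:+1/96 = 1/96
3j²(2 3 3; 2 -3 1) = Δ·Π!·Σ² = 1/42  (sign +1)
combine: 4πI² = 245·4/105·1/42 = 2/9
take √, sign +1: I = 0.13298076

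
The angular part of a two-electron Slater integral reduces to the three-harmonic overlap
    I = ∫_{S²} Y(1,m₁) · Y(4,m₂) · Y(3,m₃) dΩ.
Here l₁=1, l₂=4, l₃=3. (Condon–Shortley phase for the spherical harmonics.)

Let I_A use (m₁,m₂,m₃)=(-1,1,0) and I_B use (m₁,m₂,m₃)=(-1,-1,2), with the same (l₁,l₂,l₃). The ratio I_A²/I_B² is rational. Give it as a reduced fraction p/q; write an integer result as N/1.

10/3

Same 1,4,3: normalisation and zero-m 3j drop out of the ratio.
A: Δ: 2! 0! 6! / 9! → 1/252; sum: t=2:+1/72 = 1/72; 3j²(1 4 3; -1 1 0) = Δ·Π!·Σ² = 5/126  (sign -1)
B: Δ: 2! 0! 6! / 9! → 1/252; sum: t=2:+1/240 = 1/240; 3j²(1 4 3; -1 -1 2) = Δ·Π!·Σ² = 1/84  (sign -1)
I_A²/I_B² = (5/126)/(1/84) = 10/3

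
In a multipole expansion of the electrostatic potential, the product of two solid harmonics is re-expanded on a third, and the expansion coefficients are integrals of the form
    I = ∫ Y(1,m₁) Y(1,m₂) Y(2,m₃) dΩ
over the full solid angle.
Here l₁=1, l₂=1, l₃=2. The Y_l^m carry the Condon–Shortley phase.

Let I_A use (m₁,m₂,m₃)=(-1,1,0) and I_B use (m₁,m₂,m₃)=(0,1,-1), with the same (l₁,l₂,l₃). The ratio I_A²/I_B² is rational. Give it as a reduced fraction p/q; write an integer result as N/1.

1/3

l's match ⇒ only the (l;m) 3-j factors differ between A and B.
A: triangle coeff Δ(1,1,2) = 1/30; Σ_t [0,0]: t=0:+1/4 = 1/4; (3j)²=1/30 [(1 1 2; -1 1 0)], sign=+1
B: triangle coeff Δ(1,1,2) = 1/30; Σ_t [0,0]: t=0:+1/2 = 1/2; (3j)²=1/10 [(1 1 2; 0 1 -1)], sign=-1
I_A²/I_B² = (1/30)/(1/10) = 1/3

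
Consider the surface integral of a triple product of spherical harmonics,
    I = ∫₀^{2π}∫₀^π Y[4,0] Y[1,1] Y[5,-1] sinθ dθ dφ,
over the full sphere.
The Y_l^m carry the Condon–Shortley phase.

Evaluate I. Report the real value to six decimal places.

-0.190188

m-sum 0 ✓  L=10 even ✓  3≤5≤5 ✓
Π(2lᵢ+1) = 9×3×11 = 297
triangle coeff Δ(4,1,5) = 1/495
Σ_t [0,0]: t=0:+1/576 = 1/576
(3j)²=5/99 [(4 1 5; 0 0 0)], sign=-1
Σ_t [0,0]: t=0:+1/1152 = 1/1152
(3j)²=1/33 [(4 1 5; 0 1 -1)], sign=+1
⇒ 4πI² = 5/11
I = (-1)√(5/11/(4π)) = -0.19018827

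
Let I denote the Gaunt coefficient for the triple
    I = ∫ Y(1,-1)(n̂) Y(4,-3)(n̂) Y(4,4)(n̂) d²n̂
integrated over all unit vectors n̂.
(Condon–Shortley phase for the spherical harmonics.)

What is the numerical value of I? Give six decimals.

Σlᵢ=9 odd — θ-integrand is odd under cosθ→−cosθ; I=0

0.000000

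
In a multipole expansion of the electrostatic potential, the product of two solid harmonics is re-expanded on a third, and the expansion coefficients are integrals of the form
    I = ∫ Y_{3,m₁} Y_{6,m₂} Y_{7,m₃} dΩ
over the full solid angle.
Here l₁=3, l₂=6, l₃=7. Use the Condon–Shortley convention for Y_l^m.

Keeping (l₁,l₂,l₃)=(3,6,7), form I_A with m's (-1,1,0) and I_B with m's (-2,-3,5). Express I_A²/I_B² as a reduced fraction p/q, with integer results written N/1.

56/20625

Shared (l₁,l₂,l₃)=(3,6,7): N and (l;000)² cancel in I_A²/I_B².
A: Δ = 2!·4!·10!/17! = 1/2042040; Racah Σ t=0..2: t=0:+1/1451520 t=1:−1/103680 t=2:+1/115200 = -1/3628800; ⇒ 3j(3 6 7; -1 1 0)² = 1/36465, sgn +1
B: Δ = 2!·4!·10!/17! = 1/2042040; Racah Σ t=1..2: t=1:−1/1935360 t=2:+1/4354560 = -1/3483648; ⇒ 3j(3 6 7; -2 -3 5)² = 125/12376, sgn -1
I_A²/I_B² = (1/36465)/(125/12376) = 56/20625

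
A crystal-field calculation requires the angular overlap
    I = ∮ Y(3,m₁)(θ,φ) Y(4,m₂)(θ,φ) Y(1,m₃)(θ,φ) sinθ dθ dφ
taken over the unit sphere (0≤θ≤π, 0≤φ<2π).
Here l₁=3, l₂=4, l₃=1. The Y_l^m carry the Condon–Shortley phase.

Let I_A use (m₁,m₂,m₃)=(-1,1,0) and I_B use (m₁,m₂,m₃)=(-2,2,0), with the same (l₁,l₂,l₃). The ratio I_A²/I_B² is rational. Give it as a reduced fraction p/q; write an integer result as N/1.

Same 3,4,1: normalisation and zero-m 3j drop out of the ratio.
A: Δ: 6! 0! 2! / 9! → 1/252; sum: t=4:+1/48 = 1/48; 3j²(3 4 1; -1 1 0) = Δ·Π!·Σ² = 5/84  (sign -1)
B: Δ: 6! 0! 2! / 9! → 1/252; sum: t=5:−1/120 = -1/120; 3j²(3 4 1; -2 2 0) = Δ·Π!·Σ² = 1/21  (sign +1)
I_A²/I_B² = (5/84)/(1/21) = 5/4

5/4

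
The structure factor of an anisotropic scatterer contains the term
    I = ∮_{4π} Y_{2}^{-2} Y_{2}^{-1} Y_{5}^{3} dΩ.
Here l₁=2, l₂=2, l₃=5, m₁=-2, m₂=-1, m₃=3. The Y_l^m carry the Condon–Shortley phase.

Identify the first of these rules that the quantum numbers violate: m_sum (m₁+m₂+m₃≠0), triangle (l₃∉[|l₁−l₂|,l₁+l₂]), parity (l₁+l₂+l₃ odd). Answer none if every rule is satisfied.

m₁+m₂+m₃ = -2 − 1 + 3 = 0  ✓
triangle: |2−2|=0 ≤ l₃=5 ≤ 2+2=4  ✗
parity: l₁+l₂+l₃ = 9 is odd

triangle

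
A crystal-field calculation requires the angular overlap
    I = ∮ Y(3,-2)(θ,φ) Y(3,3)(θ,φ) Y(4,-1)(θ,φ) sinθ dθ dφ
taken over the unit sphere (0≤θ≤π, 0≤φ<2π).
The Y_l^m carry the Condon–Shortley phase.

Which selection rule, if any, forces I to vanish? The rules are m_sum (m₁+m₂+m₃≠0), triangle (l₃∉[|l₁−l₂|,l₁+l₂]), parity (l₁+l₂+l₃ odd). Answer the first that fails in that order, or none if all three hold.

none

m₁+m₂+m₃ = -2 + 3 − 1 = 0  ✓
triangle: |3−3|=0 ≤ l₃=4 ≤ 3+3=6  ✓
parity: l₁+l₂+l₃ = 10 is even  ✓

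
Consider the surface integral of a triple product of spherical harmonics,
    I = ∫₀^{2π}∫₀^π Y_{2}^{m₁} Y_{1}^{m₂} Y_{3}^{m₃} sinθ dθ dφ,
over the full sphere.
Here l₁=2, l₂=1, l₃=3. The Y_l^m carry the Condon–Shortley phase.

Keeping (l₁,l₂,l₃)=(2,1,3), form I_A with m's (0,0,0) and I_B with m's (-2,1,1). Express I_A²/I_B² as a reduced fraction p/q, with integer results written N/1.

9/1

l's match ⇒ only the (l;m) 3-j factors differ between A and B.
A: triangle coeff Δ(2,1,3) = 1/105; Σ_t [0,0]: t=0:+1/4 = 1/4; (3j)²=3/35 [(2 1 3; 0 0 0)], sign=-1
B: triangle coeff Δ(2,1,3) = 1/105; Σ_t [0,0]: t=0:+1/48 = 1/48; (3j)²=1/105 [(2 1 3; -2 1 1)], sign=+1
I_A²/I_B² = (3/35)/(1/105) = 9/1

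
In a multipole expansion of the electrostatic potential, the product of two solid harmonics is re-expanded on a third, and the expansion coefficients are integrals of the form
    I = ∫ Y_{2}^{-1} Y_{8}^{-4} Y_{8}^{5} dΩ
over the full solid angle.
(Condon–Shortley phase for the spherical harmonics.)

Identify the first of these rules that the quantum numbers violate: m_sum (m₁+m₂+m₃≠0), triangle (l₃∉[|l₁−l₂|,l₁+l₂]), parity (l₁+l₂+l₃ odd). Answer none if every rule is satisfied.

Σmᵢ = 0  ✓
l₃∈[|l₁−l₂|,l₁+l₂]=[6,10], have l₃=8  ✓
Σlᵢ = 18 ⇒ even  ✓

none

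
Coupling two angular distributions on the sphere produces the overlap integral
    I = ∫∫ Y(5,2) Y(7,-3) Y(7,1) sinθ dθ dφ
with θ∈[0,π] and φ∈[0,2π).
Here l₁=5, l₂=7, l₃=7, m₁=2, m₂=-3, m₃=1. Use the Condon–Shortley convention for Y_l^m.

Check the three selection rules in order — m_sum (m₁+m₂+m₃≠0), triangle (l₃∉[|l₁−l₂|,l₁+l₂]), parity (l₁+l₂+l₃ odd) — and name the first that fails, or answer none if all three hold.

Σmᵢ = 0  ✓
l₃∈[|l₁−l₂|,l₁+l₂]=[2,12], have l₃=7  ✓
Σlᵢ = 19 ⇒ odd  ✗

parity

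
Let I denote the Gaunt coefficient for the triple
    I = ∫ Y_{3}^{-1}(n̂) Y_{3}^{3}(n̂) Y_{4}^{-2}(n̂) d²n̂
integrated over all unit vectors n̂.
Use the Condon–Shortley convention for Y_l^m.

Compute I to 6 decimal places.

-0.188451

Rules hold: Σm=0, L=10 even, 0≤4≤6.
N = 7·7·9 = 441
Δ = 2!·4!·4!/11! = 1/34650
Racah Σ t=0..2: t=0:+1/72 t=1:−1/16 t=2:+1/72 = -5/144
⇒ 3j(3 3 4; 0 0 0)² = 2/77, sgn -1
Racah Σ t=2..2: t=2:+1/192 = 1/192
⇒ 3j(3 3 4; -1 3 -2)² = 3/77, sgn +1
4πI² = N·(3j₀)²·(3jₘ)² = 54/121
I = -1·√(0.446281/4π) = -0.18845135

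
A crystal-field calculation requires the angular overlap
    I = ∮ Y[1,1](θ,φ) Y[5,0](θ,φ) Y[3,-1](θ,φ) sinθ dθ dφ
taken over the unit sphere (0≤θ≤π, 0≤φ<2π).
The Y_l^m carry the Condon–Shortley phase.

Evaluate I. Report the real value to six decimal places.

triangle: need 4≤l₃≤6, have 3; I=0

0.000000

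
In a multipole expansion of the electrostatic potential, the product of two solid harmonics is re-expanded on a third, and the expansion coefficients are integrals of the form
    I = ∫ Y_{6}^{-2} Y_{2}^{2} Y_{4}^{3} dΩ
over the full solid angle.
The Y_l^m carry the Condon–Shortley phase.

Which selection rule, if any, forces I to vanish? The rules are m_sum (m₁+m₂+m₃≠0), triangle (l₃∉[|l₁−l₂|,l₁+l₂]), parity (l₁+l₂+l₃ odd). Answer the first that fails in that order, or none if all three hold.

m₁+m₂+m₃ = -2 + 2 + 3 = 3  ✗
triangle: |6−2|=4 ≤ l₃=4 ≤ 6+2=8
parity: l₁+l₂+l₃ = 12 is even

m_sum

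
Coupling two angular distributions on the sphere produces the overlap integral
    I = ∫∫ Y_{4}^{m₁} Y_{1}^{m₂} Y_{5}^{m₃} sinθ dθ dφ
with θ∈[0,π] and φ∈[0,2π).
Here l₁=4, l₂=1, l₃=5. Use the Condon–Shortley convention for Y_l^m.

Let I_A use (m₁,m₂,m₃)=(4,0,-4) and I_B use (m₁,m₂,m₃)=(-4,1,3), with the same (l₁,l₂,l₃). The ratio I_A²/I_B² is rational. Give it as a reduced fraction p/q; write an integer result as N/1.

Shared (l₁,l₂,l₃)=(4,1,5): N and (l;000)² cancel in I_A²/I_B².
A: Δ = 0!·8!·2!/11! = 1/495; Racah Σ t=0..0: t=0:+1/40320 = 1/40320; ⇒ 3j(4 1 5; 4 0 -4)² = 1/55, sgn -1
B: Δ = 0!·8!·2!/11! = 1/495; Racah Σ t=0..0: t=0:+1/80640 = 1/80640; ⇒ 3j(4 1 5; -4 1 3)² = 1/495, sgn +1
I_A²/I_B² = (1/55)/(1/495) = 9/1

9/1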